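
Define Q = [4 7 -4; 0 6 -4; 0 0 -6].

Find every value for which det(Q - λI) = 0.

Q is upper triangular, so its eigenvalues are the diagonal entries.
Diagonal: 4, 6, -6.

-6, 4, 6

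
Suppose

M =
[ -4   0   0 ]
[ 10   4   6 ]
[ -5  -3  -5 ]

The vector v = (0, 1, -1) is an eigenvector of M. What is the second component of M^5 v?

-32

First find the eigenvalue: Mv = (0, -2, 2) = -2·(0, 1, -1), so λ = -2.
Then M^5 v = λ^5·v = (-2)^5·(0, 1, -1) = -32·(0, 1, -1) = (0, -32, 32).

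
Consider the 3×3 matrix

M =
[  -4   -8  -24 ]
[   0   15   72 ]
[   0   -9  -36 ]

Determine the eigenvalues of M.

-12, -9, -4

Compute the characteristic polynomial p(μ) = det(μI - M).
Cofactor expansion gives p(μ) = μ^3 + 25μ^2 + 192μ + 432.
Since p(-12) = 0, μ = -12 is a root.
Factor out (μ + 12): p(μ) = (μ + 12)·(μ^2 + 13μ + 36).
The quadratic factors as (μ + 9)·(μ + 4).
Eigenvalues: -12, -9, -4.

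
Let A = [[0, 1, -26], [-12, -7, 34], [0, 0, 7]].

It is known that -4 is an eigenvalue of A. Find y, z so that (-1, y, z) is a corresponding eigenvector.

4, 0

We need (A + 4I)v = 0.
A + 4I = [[4, 1, -26], [-12, -3, 34], [0, 0, 11]].
Row 1: (4)·-1 + (1)·y + (-26)·z = 0
Row 2: (-12)·-1 + (-3)·y + (34)·z = 0
Row 3: (0)·-1 + (0)·y + (11)·z = 0
Solving gives y = 4, z = 0.
Check: A·(-1, 4, 0) = (4, -16, 0) = -4·(-1, 4, 0).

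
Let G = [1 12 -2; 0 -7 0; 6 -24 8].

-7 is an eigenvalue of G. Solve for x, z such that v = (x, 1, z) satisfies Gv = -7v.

We need (G + 7I)v = 0.
G + 7I = [[8, 12, -2], [0, 0, 0], [6, -24, 15]].
Row 1: (8)·x + (12)·1 + (-2)·z = 0
Row 2: (0)·x + (0)·1 + (0)·z = 0
Row 3: (6)·x + (-24)·1 + (15)·z = 0
Solving gives x = -1, z = 2.
Check: G·(-1, 1, 2) = (7, -7, -14) = -7·(-1, 1, 2).

-1, 2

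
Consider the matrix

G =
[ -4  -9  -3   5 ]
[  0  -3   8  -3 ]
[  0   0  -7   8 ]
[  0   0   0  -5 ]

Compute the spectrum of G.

G is upper triangular, so its eigenvalues are the diagonal entries.
Diagonal: -4, -3, -7, -5.

-7, -5, -4, -3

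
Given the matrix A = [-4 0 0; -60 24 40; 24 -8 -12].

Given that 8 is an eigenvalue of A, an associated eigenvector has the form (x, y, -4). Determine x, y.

0, 10

We need (A - 8I)v = 0.
A - 8I = [[-12, 0, 0], [-60, 16, 40], [24, -8, -20]].
Row 1: (-12)·x + (0)·y + (0)·-4 = 0
Row 2: (-60)·x + (16)·y + (40)·-4 = 0
Row 3: (24)·x + (-8)·y + (-20)·-4 = 0
Solving gives x = 0, y = 10.
Check: A·(0, 10, -4) = (0, 80, -32) = 8·(0, 10, -4).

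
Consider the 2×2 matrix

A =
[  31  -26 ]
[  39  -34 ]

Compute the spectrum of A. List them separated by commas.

det(A - tI) = (31 - t)(-34 - t) - (-26)·(39) = t^2 + 3t - 40.
This factors as (t + 8)·(t - 5) = 0.
Eigenvalues: -8, 5.

-8, 5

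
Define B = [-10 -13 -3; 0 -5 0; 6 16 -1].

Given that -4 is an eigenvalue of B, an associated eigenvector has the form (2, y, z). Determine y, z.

We need (B + 4I)v = 0.
B + 4I = [[-6, -13, -3], [0, -1, 0], [6, 16, 3]].
Row 1: (-6)·2 + (-13)·y + (-3)·z = 0
Row 2: (0)·2 + (-1)·y + (0)·z = 0
Row 3: (6)·2 + (16)·y + (3)·z = 0
Solving gives y = 0, z = -4.
Check: B·(2, 0, -4) = (-8, 0, 16) = -4·(2, 0, -4).

0, -4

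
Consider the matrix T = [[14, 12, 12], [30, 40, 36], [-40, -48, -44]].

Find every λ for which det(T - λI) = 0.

2, 4, 4

Compute the characteristic polynomial p(lambda) = det(lambda·I - T).
Expanding along the first row, p(lambda) = lambda^3 - 10·lambda^2 + 32·lambda - 32.
Since p(2) = 0, lambda = 2 is a root.
Factor out (lambda - 2): p(lambda) = (lambda - 2)·(lambda^2 - 8·lambda + 16).
The quadratic factor is (lambda - 4)^2.
Eigenvalues: 2, 4, 4.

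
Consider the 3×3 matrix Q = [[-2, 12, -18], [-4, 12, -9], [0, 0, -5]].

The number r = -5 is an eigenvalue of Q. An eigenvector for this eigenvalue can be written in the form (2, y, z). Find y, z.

1, 1

We need (Q + 5I)v = 0.
Q + 5I = [[3, 12, -18], [-4, 17, -9], [0, 0, 0]].
Row 1: (3)·2 + (12)·y + (-18)·z = 0
Row 2: (-4)·2 + (17)·y + (-9)·z = 0
Row 3: (0)·2 + (0)·y + (0)·z = 0
Solving gives y = 1, z = 1.
Check: Q·(2, 1, 1) = (-10, -5, -5) = -5·(2, 1, 1).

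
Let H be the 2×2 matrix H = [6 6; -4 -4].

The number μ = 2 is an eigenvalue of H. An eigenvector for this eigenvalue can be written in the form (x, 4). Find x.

We need (H - 2I)v = 0.
H - 2I = [[4, 6], [-4, -6]].
Row 1: (4)·x + (6)·4 = 0
Row 2: (-4)·x + (-6)·4 = 0
Solving gives x = -6.
Check: H·(-6, 4) = (-12, 8) = 2·(-6, 4).

-6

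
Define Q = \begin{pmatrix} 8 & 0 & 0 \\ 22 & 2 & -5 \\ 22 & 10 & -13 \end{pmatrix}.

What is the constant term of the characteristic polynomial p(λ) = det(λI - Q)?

-192

p(0) = det(0·I − Q) = det(−Q) = (−1)^3·det(Q).
det(Q) = 192, so p(0) = -192.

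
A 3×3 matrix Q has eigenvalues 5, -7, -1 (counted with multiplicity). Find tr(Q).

trace(Q) is the sum of the eigenvalues: (5) + (-7) + (-1) = -3.

-3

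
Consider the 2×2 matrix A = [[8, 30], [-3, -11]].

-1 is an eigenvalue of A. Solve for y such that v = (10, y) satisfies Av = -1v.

We need (A + 1I)v = 0.
A + 1I = [[9, 30], [-3, -10]].
Row 1: (9)·10 + (30)·y = 0
Row 2: (-3)·10 + (-10)·y = 0
Solving gives y = -3.
Check: A·(10, -3) = (-10, 3) = -1·(10, -3).

-3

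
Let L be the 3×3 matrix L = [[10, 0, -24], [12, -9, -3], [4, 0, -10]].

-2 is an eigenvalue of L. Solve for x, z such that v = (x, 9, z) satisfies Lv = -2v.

We need (L + 2I)v = 0.
L + 2I = [[12, 0, -24], [12, -7, -3], [4, 0, -8]].
Row 1: (12)·x + (0)·9 + (-24)·z = 0
Row 2: (12)·x + (-7)·9 + (-3)·z = 0
Row 3: (4)·x + (0)·9 + (-8)·z = 0
Solving gives x = 6, z = 3.
Check: L·(6, 9, 3) = (-12, -18, -6) = -2·(6, 9, 3).

6, 3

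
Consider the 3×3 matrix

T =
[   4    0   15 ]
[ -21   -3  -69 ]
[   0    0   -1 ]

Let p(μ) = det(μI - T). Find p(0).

p(0) = det(0·I − T) = det(−T) = (−1)^3·det(T).
det(T) = 12, so p(0) = -12.

-12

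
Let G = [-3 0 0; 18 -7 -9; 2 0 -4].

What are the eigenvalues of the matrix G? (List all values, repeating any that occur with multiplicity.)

Compute the characteristic polynomial p(λ) = det(λI - G).
Expanding along the first row, p(λ) = λ^3 + 14λ^2 + 61λ + 84.
Since p(-4) = 0, λ = -4 is a root.
Dividing by (λ + 4) leaves λ^2 + 10λ + 21.
The quadratic factors as (λ + 7)·(λ + 3).
Eigenvalues: -7, -4, -3.

-7, -4, -3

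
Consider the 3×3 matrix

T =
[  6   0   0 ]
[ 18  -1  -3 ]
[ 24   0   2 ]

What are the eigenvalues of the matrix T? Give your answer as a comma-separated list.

Set up det(λI - T) = 0.
Cofactor expansion gives p(λ) = λ^3 - 7λ^2 + 4λ + 12.
Rational-root test: λ = -1 gives p(-1) = 0.
Dividing by (λ + 1) leaves λ^2 - 8λ + 12.
The quadratic factors as (λ - 2)·(λ - 6).
Eigenvalues: -1, 2, 6.

-1, 2, 6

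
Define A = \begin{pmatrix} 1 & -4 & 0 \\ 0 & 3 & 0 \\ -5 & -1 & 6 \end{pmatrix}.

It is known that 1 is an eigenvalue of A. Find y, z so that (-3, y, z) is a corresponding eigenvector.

0, -3

We need (A - 1I)v = 0.
A - 1I = [[0, -4, 0], [0, 2, 0], [-5, -1, 5]].
Row 1: (0)·-3 + (-4)·y + (0)·z = 0
Row 2: (0)·-3 + (2)·y + (0)·z = 0
Row 3: (-5)·-3 + (-1)·y + (5)·z = 0
Solving gives y = 0, z = -3.
Check: A·(-3, 0, -3) = (-3, 0, -3) = 1·(-3, 0, -3).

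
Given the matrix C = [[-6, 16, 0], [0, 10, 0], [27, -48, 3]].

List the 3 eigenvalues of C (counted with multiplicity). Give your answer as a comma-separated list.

-6, 3, 10

Set up det(μI - C) = 0.
Cofactor expansion gives p(μ) = μ^3 - 7μ^2 - 48μ + 180.
Rational-root test: μ = 10 gives p(10) = 0.
Factor out (μ - 10): p(μ) = (μ - 10)·(μ^2 + 3μ - 18).
The quadratic factors as (μ + 6)·(μ - 3).
Eigenvalues: -6, 3, 10.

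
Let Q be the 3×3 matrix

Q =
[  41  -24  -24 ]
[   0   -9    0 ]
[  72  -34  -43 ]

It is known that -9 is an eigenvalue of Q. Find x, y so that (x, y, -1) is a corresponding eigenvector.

0, 1

We need (Q + 9I)v = 0.
Q + 9I = [[50, -24, -24], [0, 0, 0], [72, -34, -34]].
Row 1: (50)·x + (-24)·y + (-24)·-1 = 0
Row 2: (0)·x + (0)·y + (0)·-1 = 0
Row 3: (72)·x + (-34)·y + (-34)·-1 = 0
Solving gives x = 0, y = 1.
Check: Q·(0, 1, -1) = (0, -9, 9) = -9·(0, 1, -1).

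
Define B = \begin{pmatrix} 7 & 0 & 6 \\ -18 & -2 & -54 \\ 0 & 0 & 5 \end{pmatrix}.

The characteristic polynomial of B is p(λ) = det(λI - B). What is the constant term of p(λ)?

p(λ) = λ^3 - 10λ^2 + 11λ + 70.
The constant term is 70.

70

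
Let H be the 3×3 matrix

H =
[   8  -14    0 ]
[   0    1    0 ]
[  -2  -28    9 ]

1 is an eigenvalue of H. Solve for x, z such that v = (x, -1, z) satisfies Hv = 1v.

-2, -4

We need (H - 1I)v = 0.
H - 1I = [[7, -14, 0], [0, 0, 0], [-2, -28, 8]].
Row 1: (7)·x + (-14)·-1 + (0)·z = 0
Row 2: (0)·x + (0)·-1 + (0)·z = 0
Row 3: (-2)·x + (-28)·-1 + (8)·z = 0
Solving gives x = -2, z = -4.
Check: H·(-2, -1, -4) = (-2, -1, -4) = 1·(-2, -1, -4).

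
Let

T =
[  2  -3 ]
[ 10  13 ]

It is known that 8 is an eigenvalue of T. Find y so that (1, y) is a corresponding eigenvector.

We need (T - 8I)v = 0.
T - 8I = [[-6, -3], [10, 5]].
Row 1: (-6)·1 + (-3)·y = 0
Row 2: (10)·1 + (5)·y = 0
Solving gives y = -2.
Check: T·(1, -2) = (8, -16) = 8·(1, -2).

-2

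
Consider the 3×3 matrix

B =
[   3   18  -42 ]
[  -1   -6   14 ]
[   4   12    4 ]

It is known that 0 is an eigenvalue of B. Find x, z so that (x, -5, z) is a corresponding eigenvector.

We need (B)v = 0.
B = [[3, 18, -42], [-1, -6, 14], [4, 12, 4]].
Row 1: (3)·x + (18)·-5 + (-42)·z = 0
Row 2: (-1)·x + (-6)·-5 + (14)·z = 0
Row 3: (4)·x + (12)·-5 + (4)·z = 0
Solving gives x = 16, z = -1.
Check: B·(16, -5, -1) = (0, 0, 0) = 0·(16, -5, -1).

16, -1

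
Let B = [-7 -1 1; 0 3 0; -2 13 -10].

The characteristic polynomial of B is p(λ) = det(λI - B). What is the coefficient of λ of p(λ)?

21

p(λ) = λ^3 + 14λ^2 + 21λ - 216.
The coefficient of λ is 21.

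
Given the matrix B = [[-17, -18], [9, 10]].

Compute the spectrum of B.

-8, 1

det(B - tI) = (-17 - t)(10 - t) - (-18)·(9) = t^2 + 7t - 8.
This factors as (t + 8)·(t - 1) = 0.
Eigenvalues: -8, 1.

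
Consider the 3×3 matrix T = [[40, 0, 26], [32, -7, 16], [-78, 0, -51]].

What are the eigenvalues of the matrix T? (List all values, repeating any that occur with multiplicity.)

-12, -7, 1

Compute the characteristic polynomial p(lambda) = det(lambda·I - T).
Expanding the 3×3 determinant: p(lambda) = lambda^3 + 18·lambda^2 + 65·lambda - 84.
Since p(1) = 0, lambda = 1 is a root.
Dividing by (lambda - 1) leaves lambda^2 + 19·lambda + 84.
The quadratic factors as (lambda + 12)·(lambda + 7).
Eigenvalues: -12, -7, 1.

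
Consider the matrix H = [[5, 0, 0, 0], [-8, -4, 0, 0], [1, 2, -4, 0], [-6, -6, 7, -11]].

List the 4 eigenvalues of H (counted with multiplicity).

-11, -4, -4, 5

H is lower triangular, so its eigenvalues are the diagonal entries.
Diagonal: 5, -4, -4, -11.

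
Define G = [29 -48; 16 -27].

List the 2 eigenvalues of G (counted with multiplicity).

-3, 5

det(G - lambda·I) = (29 - lambda)(-27 - lambda) - (-48)·(16) = lambda^2 - 2·lambda - 15.
This factors as (lambda + 3)·(lambda - 5) = 0.
Eigenvalues: -3, 5.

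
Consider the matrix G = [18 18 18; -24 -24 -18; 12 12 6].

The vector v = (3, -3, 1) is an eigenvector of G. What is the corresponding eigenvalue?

6

Compute Gv: G·(3, -3, 1) = (18, -18, 6).
Since Gv = λv, compare component 1: 18 = λ·3, so λ = 6.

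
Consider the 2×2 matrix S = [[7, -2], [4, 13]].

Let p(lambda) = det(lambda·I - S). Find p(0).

99

p(0) = det(0·I − S) = det(−S) = (−1)^2·det(S).
det(S) = 99, so p(0) = 99.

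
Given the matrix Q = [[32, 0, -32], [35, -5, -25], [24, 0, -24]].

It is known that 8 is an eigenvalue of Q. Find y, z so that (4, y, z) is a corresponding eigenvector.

5, 3

We need (Q - 8I)v = 0.
Q - 8I = [[24, 0, -32], [35, -13, -25], [24, 0, -32]].
Row 1: (24)·4 + (0)·y + (-32)·z = 0
Row 2: (35)·4 + (-13)·y + (-25)·z = 0
Row 3: (24)·4 + (0)·y + (-32)·z = 0
Solving gives y = 5, z = 3.
Check: Q·(4, 5, 3) = (32, 40, 24) = 8·(4, 5, 3).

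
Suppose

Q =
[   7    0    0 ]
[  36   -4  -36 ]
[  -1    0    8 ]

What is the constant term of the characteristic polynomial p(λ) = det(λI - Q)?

224

p(0) = det(0·I − Q) = det(−Q) = (−1)^3·det(Q).
det(Q) = -224, so p(0) = 224.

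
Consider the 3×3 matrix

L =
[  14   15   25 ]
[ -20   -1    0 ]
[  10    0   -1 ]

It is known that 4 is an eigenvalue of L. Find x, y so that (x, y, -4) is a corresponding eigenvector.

We need (L - 4I)v = 0.
L - 4I = [[10, 15, 25], [-20, -5, 0], [10, 0, -5]].
Row 1: (10)·x + (15)·y + (25)·-4 = 0
Row 2: (-20)·x + (-5)·y + (0)·-4 = 0
Row 3: (10)·x + (0)·y + (-5)·-4 = 0
Solving gives x = -2, y = 8.
Check: L·(-2, 8, -4) = (-8, 32, -16) = 4·(-2, 8, -4).

-2, 8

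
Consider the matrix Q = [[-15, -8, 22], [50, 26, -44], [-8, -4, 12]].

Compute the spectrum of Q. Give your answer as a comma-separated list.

The characteristic polynomial is p(λ) = det(λI - Q).
Expanding along the first row, p(λ) = λ^3 - 23λ^2 + 142λ - 120.
Rational-root test: λ = 10 gives p(10) = 0.
Factor out (λ - 10): p(λ) = (λ - 10)·(λ^2 - 13λ + 12).
The quadratic factors as (λ - 1)·(λ - 12).
Eigenvalues: 1, 10, 12.

1, 10, 12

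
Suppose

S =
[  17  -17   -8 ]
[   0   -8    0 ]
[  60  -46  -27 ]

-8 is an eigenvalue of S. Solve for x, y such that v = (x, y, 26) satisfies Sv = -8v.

9, 1

We need (S + 8I)v = 0.
S + 8I = [[25, -17, -8], [0, 0, 0], [60, -46, -19]].
Row 1: (25)·x + (-17)·y + (-8)·26 = 0
Row 2: (0)·x + (0)·y + (0)·26 = 0
Row 3: (60)·x + (-46)·y + (-19)·26 = 0
Solving gives x = 9, y = 1.
Check: S·(9, 1, 26) = (-72, -8, -208) = -8·(9, 1, 26).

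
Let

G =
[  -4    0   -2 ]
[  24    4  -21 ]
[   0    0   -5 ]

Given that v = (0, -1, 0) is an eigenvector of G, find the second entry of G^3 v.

First find the eigenvalue: Gv = (0, -4, 0) = 4·(0, -1, 0), so λ = 4.
Then G^3 v = λ^3·v = 4^3·(0, -1, 0) = 64·(0, -1, 0) = (0, -64, 0).

-64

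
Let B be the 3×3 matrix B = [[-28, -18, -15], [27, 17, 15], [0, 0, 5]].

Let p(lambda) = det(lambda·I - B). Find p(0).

-50

p(0) = det(0·I − B) = det(−B) = (−1)^3·det(B).
det(B) = 50, so p(0) = -50.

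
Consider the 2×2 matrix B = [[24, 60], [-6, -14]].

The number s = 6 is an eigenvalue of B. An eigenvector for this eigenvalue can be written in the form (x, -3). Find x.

10

We need (B - 6I)v = 0.
B - 6I = [[18, 60], [-6, -20]].
Row 1: (18)·x + (60)·-3 = 0
Row 2: (-6)·x + (-20)·-3 = 0
Solving gives x = 10.
Check: B·(10, -3) = (60, -18) = 6·(10, -3).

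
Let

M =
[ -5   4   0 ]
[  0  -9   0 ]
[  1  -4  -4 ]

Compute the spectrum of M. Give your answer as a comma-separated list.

-9, -5, -4

The characteristic polynomial is p(lambda) = det(lambda·I - M).
Cofactor expansion gives p(lambda) = lambda^3 + 18·lambda^2 + 101·lambda + 180.
Try lambda = -5: p(-5) = 0, so -5 is a root.
Factor out (lambda + 5): p(lambda) = (lambda + 5)·(lambda^2 + 13·lambda + 36).
The quadratic factors as (lambda + 9)·(lambda + 4).
Eigenvalues: -9, -5, -4.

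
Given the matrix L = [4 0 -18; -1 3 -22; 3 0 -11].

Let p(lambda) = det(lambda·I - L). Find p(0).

-30

p(0) = det(0·I − L) = det(−L) = (−1)^3·det(L).
det(L) = 30, so p(0) = -30.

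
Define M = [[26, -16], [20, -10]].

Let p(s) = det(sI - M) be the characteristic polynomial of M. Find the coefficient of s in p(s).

The coefficient of s of det(sI - M) is −trace(M).
trace(M) = (26) + (-10) = 16, so the coefficient is -16.

-16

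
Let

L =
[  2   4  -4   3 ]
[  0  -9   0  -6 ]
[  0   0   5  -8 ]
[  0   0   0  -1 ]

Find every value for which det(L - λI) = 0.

L is upper triangular, so its eigenvalues are the diagonal entries.
Diagonal: 2, -9, 5, -1.

-9, -1, 2, 5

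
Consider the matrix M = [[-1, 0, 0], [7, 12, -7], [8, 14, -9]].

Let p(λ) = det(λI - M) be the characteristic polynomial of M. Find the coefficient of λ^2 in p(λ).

-2

The coefficient of λ^2 of det(λI - M) is −trace(M).
trace(M) = (-1) + (12) + (-9) = 2, so the coefficient is -2.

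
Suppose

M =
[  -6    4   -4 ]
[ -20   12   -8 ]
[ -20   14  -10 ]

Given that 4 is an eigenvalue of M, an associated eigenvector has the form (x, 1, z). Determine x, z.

0, 1

We need (M - 4I)v = 0.
M - 4I = [[-10, 4, -4], [-20, 8, -8], [-20, 14, -14]].
Row 1: (-10)·x + (4)·1 + (-4)·z = 0
Row 2: (-20)·x + (8)·1 + (-8)·z = 0
Row 3: (-20)·x + (14)·1 + (-14)·z = 0
Solving gives x = 0, z = 1.
Check: M·(0, 1, 1) = (0, 4, 4) = 4·(0, 1, 1).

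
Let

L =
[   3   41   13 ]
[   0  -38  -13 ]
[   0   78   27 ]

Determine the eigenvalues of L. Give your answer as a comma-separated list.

The characteristic polynomial is p(r) = det(rI - L).
Expanding along the first row, p(r) = r^3 + 8r^2 - 45r + 36.
Rational-root test: r = 3 gives p(3) = 0.
Dividing by (r - 3) leaves r^2 + 11r - 12.
The quadratic factors as (r + 12)·(r - 1).
Eigenvalues: -12, 1, 3.

-12, 1, 3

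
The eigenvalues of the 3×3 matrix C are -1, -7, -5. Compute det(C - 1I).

If C has eigenvalues -1, -7, -5, then C - 1I has eigenvalues -2, -8, -6.
det(C - 1I) = (-2) · (-8) · (-6) = -96.

-96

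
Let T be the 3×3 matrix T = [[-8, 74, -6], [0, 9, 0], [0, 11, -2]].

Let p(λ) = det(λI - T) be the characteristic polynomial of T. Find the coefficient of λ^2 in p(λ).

1

The coefficient of λ^2 of det(λI - T) is −trace(T).
trace(T) = (-8) + (9) + (-2) = -1, so the coefficient is 1.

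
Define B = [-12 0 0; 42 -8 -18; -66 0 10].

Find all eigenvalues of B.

-12, -8, 10

Compute the characteristic polynomial p(lambda) = det(lambda·I - B).
Cofactor expansion gives p(lambda) = lambda^3 + 10·lambda^2 - 104·lambda - 960.
Try lambda = -12: p(-12) = 0, so -12 is a root.
Dividing by (lambda + 12) leaves lambda^2 - 2·lambda - 80.
The quadratic factors as (lambda + 8)·(lambda - 10).
Eigenvalues: -12, -8, 10.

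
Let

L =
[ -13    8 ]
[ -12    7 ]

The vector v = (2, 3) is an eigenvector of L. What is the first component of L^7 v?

-2

First find the eigenvalue: Lv = (-2, -3) = -1·(2, 3), so λ = -1.
Then L^7 v = λ^7·v = (-1)^7·(2, 3) = -1·(2, 3) = (-2, -3).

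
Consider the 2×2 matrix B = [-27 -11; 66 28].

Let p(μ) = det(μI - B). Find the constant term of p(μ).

-30

p(μ) = μ^2 - μ - 30.
The constant term is -30.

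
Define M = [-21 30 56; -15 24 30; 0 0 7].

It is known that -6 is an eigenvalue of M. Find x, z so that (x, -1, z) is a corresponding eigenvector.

We need (M + 6I)v = 0.
M + 6I = [[-15, 30, 56], [-15, 30, 30], [0, 0, 13]].
Row 1: (-15)·x + (30)·-1 + (56)·z = 0
Row 2: (-15)·x + (30)·-1 + (30)·z = 0
Row 3: (0)·x + (0)·-1 + (13)·z = 0
Solving gives x = -2, z = 0.
Check: M·(-2, -1, 0) = (12, 6, 0) = -6·(-2, -1, 0).

-2, 0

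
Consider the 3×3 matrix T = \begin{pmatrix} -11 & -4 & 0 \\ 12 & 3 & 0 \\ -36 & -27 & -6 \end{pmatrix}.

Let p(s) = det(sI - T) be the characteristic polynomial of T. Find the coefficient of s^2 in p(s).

14

The coefficient of s^2 of det(sI - T) is −trace(T).
trace(T) = (-11) + (3) + (-6) = -14, so the coefficient is 14.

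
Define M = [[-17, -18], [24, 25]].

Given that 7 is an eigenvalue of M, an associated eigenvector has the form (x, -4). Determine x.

We need (M - 7I)v = 0.
M - 7I = [[-24, -18], [24, 18]].
Row 1: (-24)·x + (-18)·-4 = 0
Row 2: (24)·x + (18)·-4 = 0
Solving gives x = 3.
Check: M·(3, -4) = (21, -28) = 7·(3, -4).

3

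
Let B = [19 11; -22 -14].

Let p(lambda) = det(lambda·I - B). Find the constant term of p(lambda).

-24

p(lambda) = lambda^2 - 5·lambda - 24.
The constant term is -24.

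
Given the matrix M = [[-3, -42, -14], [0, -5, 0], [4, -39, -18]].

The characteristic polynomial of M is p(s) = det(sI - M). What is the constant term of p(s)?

p(s) = s^3 + 26s^2 + 215s + 550.
The constant term is 550.

550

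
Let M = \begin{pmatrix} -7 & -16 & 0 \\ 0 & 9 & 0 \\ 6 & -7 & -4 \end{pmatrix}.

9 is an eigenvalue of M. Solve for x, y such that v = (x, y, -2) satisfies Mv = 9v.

-2, 2

We need (M - 9I)v = 0.
M - 9I = [[-16, -16, 0], [0, 0, 0], [6, -7, -13]].
Row 1: (-16)·x + (-16)·y + (0)·-2 = 0
Row 2: (0)·x + (0)·y + (0)·-2 = 0
Row 3: (6)·x + (-7)·y + (-13)·-2 = 0
Solving gives x = -2, y = 2.
Check: M·(-2, 2, -2) = (-18, 18, -18) = 9·(-2, 2, -2).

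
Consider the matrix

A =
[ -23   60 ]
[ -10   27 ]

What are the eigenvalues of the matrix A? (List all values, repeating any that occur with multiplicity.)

det(A - tI) = (-23 - t)(27 - t) - (60)·(-10) = t^2 - 4t - 21.
This factors as (t + 3)·(t - 7) = 0.
Eigenvalues: -3, 7.

-3, 7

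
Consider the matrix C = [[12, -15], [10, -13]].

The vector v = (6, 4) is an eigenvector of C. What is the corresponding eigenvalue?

2

Compute Cv: C·(6, 4) = (12, 8).
Since Cv = λv, compare component 1: 12 = λ·6, so λ = 2.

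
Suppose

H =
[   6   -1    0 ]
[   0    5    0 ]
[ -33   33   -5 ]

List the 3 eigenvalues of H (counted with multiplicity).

-5, 5, 6

The characteristic polynomial is p(lambda) = det(lambda·I - H).
Expanding the 3×3 determinant: p(lambda) = lambda^3 - 6·lambda^2 - 25·lambda + 150.
Rational-root test: lambda = 6 gives p(6) = 0.
Dividing by (lambda - 6) leaves lambda^2 - 25.
The quadratic factors as (lambda + 5)·(lambda - 5).
Eigenvalues: -5, 5, 6.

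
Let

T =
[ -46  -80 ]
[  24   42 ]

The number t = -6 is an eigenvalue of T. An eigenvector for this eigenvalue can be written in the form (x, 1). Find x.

We need (T + 6I)v = 0.
T + 6I = [[-40, -80], [24, 48]].
Row 1: (-40)·x + (-80)·1 = 0
Row 2: (24)·x + (48)·1 = 0
Solving gives x = -2.
Check: T·(-2, 1) = (12, -6) = -6·(-2, 1).

-2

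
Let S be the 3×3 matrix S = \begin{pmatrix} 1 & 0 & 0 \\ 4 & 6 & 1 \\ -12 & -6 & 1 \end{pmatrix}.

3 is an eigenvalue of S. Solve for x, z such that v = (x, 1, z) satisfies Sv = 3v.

0, -3

We need (S - 3I)v = 0.
S - 3I = [[-2, 0, 0], [4, 3, 1], [-12, -6, -2]].
Row 1: (-2)·x + (0)·1 + (0)·z = 0
Row 2: (4)·x + (3)·1 + (1)·z = 0
Row 3: (-12)·x + (-6)·1 + (-2)·z = 0
Solving gives x = 0, z = -3.
Check: S·(0, 1, -3) = (0, 3, -9) = 3·(0, 1, -3).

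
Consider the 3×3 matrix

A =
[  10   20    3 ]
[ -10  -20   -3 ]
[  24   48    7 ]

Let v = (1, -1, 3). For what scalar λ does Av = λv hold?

Compute Av: A·(1, -1, 3) = (-1, 1, -3).
Since Av = λv, compare component 1: -1 = λ·1, so λ = -1.

-1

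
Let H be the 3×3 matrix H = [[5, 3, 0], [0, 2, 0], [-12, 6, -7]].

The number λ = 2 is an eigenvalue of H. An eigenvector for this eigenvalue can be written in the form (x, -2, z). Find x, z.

We need (H - 2I)v = 0.
H - 2I = [[3, 3, 0], [0, 0, 0], [-12, 6, -9]].
Row 1: (3)·x + (3)·-2 + (0)·z = 0
Row 2: (0)·x + (0)·-2 + (0)·z = 0
Row 3: (-12)·x + (6)·-2 + (-9)·z = 0
Solving gives x = 2, z = -4.
Check: H·(2, -2, -4) = (4, -4, -8) = 2·(2, -2, -4).

2, -4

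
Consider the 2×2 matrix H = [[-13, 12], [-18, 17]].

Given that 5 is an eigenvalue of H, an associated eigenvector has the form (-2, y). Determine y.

We need (H - 5I)v = 0.
H - 5I = [[-18, 12], [-18, 12]].
Row 1: (-18)·-2 + (12)·y = 0
Row 2: (-18)·-2 + (12)·y = 0
Solving gives y = -3.
Check: H·(-2, -3) = (-10, -15) = 5·(-2, -3).

-3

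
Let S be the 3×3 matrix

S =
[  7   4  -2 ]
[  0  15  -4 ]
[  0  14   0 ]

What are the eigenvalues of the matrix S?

The characteristic polynomial is p(s) = det(sI - S).
Expanding the 3×3 determinant: p(s) = s^3 - 22s^2 + 161s - 392.
Since p(7) = 0, s = 7 is a root.
Dividing by (s - 7) leaves s^2 - 15s + 56.
The quadratic factors as (s - 7)·(s - 8).
Eigenvalues: 7, 7, 8.

7, 7, 8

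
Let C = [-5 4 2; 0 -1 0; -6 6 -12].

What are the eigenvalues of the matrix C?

The characteristic polynomial is p(lambda) = det(lambda·I - C).
Cofactor expansion gives p(lambda) = lambda^3 + 18·lambda^2 + 89·lambda + 72.
Since p(-1) = 0, lambda = -1 is a root.
Dividing by (lambda + 1) leaves lambda^2 + 17·lambda + 72.
The quadratic factors as (lambda + 9)·(lambda + 8).
Eigenvalues: -9, -8, -1.

-9, -8, -1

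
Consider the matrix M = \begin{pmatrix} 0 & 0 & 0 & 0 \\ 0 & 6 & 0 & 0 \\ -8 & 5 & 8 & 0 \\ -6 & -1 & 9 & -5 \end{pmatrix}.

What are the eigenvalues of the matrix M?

M is lower triangular, so its eigenvalues are the diagonal entries.
Diagonal: 0, 6, 8, -5.

-5, 0, 6, 8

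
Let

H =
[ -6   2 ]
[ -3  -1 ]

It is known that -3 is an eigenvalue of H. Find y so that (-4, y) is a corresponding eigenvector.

We need (H + 3I)v = 0.
H + 3I = [[-3, 2], [-3, 2]].
Row 1: (-3)·-4 + (2)·y = 0
Row 2: (-3)·-4 + (2)·y = 0
Solving gives y = -6.
Check: H·(-4, -6) = (12, 18) = -3·(-4, -6).

-6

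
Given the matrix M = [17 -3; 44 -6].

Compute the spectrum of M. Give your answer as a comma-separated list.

det(M - λI) = (17 - λ)(-6 - λ) - (-3)·(44) = λ^2 - 11λ + 30.
This factors as (λ - 5)·(λ - 6) = 0.
Eigenvalues: 5, 6.

5, 6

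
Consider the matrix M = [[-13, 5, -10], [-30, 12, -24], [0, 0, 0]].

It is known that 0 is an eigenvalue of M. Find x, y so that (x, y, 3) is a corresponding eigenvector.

We need (M)v = 0.
M = [[-13, 5, -10], [-30, 12, -24], [0, 0, 0]].
Row 1: (-13)·x + (5)·y + (-10)·3 = 0
Row 2: (-30)·x + (12)·y + (-24)·3 = 0
Row 3: (0)·x + (0)·y + (0)·3 = 0
Solving gives x = 0, y = 6.
Check: M·(0, 6, 3) = (0, 0, 0) = 0·(0, 6, 3).

0, 6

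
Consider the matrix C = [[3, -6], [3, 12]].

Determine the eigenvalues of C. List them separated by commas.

det(C - sI) = (3 - s)(12 - s) - (-6)·(3) = s^2 - 15s + 54.
This factors as (s - 6)·(s - 9) = 0.
Eigenvalues: 6, 9.

6, 9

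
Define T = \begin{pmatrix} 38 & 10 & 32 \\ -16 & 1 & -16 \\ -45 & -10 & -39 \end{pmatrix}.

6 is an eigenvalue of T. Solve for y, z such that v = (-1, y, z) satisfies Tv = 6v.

We need (T - 6I)v = 0.
T - 6I = [[32, 10, 32], [-16, -5, -16], [-45, -10, -45]].
Row 1: (32)·-1 + (10)·y + (32)·z = 0
Row 2: (-16)·-1 + (-5)·y + (-16)·z = 0
Row 3: (-45)·-1 + (-10)·y + (-45)·z = 0
Solving gives y = 0, z = 1.
Check: T·(-1, 0, 1) = (-6, 0, 6) = 6·(-1, 0, 1).

0, 1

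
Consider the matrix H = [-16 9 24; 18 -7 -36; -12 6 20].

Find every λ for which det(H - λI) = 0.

-4, -1, 2

Compute the characteristic polynomial p(lambda) = det(lambda·I - H).
Expanding along the first row, p(lambda) = lambda^3 + 3·lambda^2 - 6·lambda - 8.
Rational-root test: lambda = -1 gives p(-1) = 0.
Dividing by (lambda + 1) leaves lambda^2 + 2·lambda - 8.
The quadratic factors as (lambda + 4)·(lambda - 2).
Eigenvalues: -4, -1, 2.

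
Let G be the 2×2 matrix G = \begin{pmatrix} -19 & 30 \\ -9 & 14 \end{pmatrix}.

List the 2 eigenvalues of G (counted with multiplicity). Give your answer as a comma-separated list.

det(G - λI) = (-19 - λ)(14 - λ) - (30)·(-9) = λ^2 + 5λ + 4.
This factors as (λ + 4)·(λ + 1) = 0.
Eigenvalues: -4, -1.

-4, -1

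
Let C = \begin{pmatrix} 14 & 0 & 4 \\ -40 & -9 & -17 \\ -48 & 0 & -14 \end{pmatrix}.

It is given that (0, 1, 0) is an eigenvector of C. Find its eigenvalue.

-9

Compute Cv: C·(0, 1, 0) = (0, -9, 0).
Since Cv = λv, compare component 2: -9 = λ·1, so λ = -9.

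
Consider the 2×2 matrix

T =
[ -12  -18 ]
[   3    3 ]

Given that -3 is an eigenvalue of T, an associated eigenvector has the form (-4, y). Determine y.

2

We need (T + 3I)v = 0.
T + 3I = [[-9, -18], [3, 6]].
Row 1: (-9)·-4 + (-18)·y = 0
Row 2: (3)·-4 + (6)·y = 0
Solving gives y = 2.
Check: T·(-4, 2) = (12, -6) = -3·(-4, 2).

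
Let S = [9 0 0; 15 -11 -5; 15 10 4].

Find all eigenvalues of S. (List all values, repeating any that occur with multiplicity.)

-6, -1, 9

Set up det(λI - S) = 0.
Cofactor expansion gives p(λ) = λ^3 - 2λ^2 - 57λ - 54.
Try λ = -6: p(-6) = 0, so -6 is a root.
Dividing by (λ + 6) leaves λ^2 - 8λ - 9.
The quadratic factors as (λ + 1)·(λ - 9).
Eigenvalues: -6, -1, 9.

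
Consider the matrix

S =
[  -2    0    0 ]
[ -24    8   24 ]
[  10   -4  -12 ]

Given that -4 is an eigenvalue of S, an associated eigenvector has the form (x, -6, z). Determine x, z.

0, 3

We need (S + 4I)v = 0.
S + 4I = [[2, 0, 0], [-24, 12, 24], [10, -4, -8]].
Row 1: (2)·x + (0)·-6 + (0)·z = 0
Row 2: (-24)·x + (12)·-6 + (24)·z = 0
Row 3: (10)·x + (-4)·-6 + (-8)·z = 0
Solving gives x = 0, z = 3.
Check: S·(0, -6, 3) = (0, 24, -12) = -4·(0, -6, 3).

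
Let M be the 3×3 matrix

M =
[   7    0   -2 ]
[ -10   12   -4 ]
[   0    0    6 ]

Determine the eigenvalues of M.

Set up det(rI - M) = 0.
Expanding along the first row, p(r) = r^3 - 25r^2 + 198r - 504.
Rational-root test: r = 7 gives p(7) = 0.
Dividing by (r - 7) leaves r^2 - 18r + 72.
The quadratic factors as (r - 6)·(r - 12).
Eigenvalues: 6, 7, 12.

6, 7, 12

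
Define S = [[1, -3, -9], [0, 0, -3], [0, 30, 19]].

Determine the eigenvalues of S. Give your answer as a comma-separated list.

1, 9, 10

Set up det(λI - S) = 0.
Expanding along the first row, p(λ) = λ^3 - 20λ^2 + 109λ - 90.
Rational-root test: λ = 9 gives p(9) = 0.
Dividing by (λ - 9) leaves λ^2 - 11λ + 10.
The quadratic factors as (λ - 1)·(λ - 10).
Eigenvalues: 1, 9, 10.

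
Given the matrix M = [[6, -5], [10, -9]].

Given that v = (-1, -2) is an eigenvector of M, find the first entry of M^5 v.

First find the eigenvalue: Mv = (4, 8) = -4·(-1, -2), so λ = -4.
Then M^5 v = λ^5·v = (-4)^5·(-1, -2) = -1024·(-1, -2) = (1024, 2048).

1024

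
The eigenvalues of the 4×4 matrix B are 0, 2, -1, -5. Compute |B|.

0

det(B) is the product of the eigenvalues: (0) · (2) · (-1) · (-5) = 0.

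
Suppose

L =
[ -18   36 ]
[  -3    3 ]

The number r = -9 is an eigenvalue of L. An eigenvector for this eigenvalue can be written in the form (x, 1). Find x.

4

We need (L + 9I)v = 0.
L + 9I = [[-9, 36], [-3, 12]].
Row 1: (-9)·x + (36)·1 = 0
Row 2: (-3)·x + (12)·1 = 0
Solving gives x = 4.
Check: L·(4, 1) = (-36, -9) = -9·(4, 1).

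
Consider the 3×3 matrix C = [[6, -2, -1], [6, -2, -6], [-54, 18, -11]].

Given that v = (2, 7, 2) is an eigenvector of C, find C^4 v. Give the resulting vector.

(32, 112, 32)

First find the eigenvalue: Cv = (-4, -14, -4) = -2·(2, 7, 2), so λ = -2.
Then C^4 v = λ^4·v = (-2)^4·(2, 7, 2) = 16·(2, 7, 2) = (32, 112, 32).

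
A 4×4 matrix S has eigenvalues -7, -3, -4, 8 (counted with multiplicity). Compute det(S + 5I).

If S has eigenvalues -7, -3, -4, 8, then S + 5I has eigenvalues -2, 2, 1, 13.
det(S + 5I) = (-2) · (2) · (1) · (13) = -52.

-52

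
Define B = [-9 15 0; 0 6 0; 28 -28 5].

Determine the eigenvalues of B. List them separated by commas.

-9, 5, 6

Compute the characteristic polynomial p(s) = det(sI - B).
Expanding along the first row, p(s) = s^3 - 2s^2 - 69s + 270.
Try s = 5: p(5) = 0, so 5 is a root.
Factor out (s - 5): p(s) = (s - 5)·(s^2 + 3s - 54).
The quadratic factors as (s + 9)·(s - 6).
Eigenvalues: -9, 5, 6.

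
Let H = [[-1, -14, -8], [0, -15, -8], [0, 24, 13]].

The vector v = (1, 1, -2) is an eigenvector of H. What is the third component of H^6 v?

First find the eigenvalue: Hv = (1, 1, -2) = 1·(1, 1, -2), so λ = 1.
Then H^6 v = λ^6·v = 1^6·(1, 1, -2) = 1·(1, 1, -2) = (1, 1, -2).

-2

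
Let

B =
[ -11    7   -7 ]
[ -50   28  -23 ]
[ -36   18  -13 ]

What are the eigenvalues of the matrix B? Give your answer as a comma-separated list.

-4, 3, 5

The characteristic polynomial is p(lambda) = det(lambda·I - B).
Cofactor expansion gives p(lambda) = lambda^3 - 4·lambda^2 - 17·lambda + 60.
Since p(-4) = 0, lambda = -4 is a root.
Dividing by (lambda + 4) leaves lambda^2 - 8·lambda + 15.
The quadratic factors as (lambda - 3)·(lambda - 5).
Eigenvalues: -4, 3, 5.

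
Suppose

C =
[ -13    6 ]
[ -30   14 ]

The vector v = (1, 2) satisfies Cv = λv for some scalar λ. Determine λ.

Compute Cv: C·(1, 2) = (-1, -2).
Since Cv = λv, compare component 1: -1 = λ·1, so λ = -1.

-1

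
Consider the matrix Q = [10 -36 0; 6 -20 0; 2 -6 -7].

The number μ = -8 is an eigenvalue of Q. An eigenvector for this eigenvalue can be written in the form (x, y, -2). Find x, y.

-2, -1

We need (Q + 8I)v = 0.
Q + 8I = [[18, -36, 0], [6, -12, 0], [2, -6, 1]].
Row 1: (18)·x + (-36)·y + (0)·-2 = 0
Row 2: (6)·x + (-12)·y + (0)·-2 = 0
Row 3: (2)·x + (-6)·y + (1)·-2 = 0
Solving gives x = -2, y = -1.
Check: Q·(-2, -1, -2) = (16, 8, 16) = -8·(-2, -1, -2).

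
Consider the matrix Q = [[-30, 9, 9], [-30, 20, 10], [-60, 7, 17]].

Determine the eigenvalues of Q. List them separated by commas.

-3, 0, 10

Set up det(tI - Q) = 0.
Expanding the 3×3 determinant: p(t) = t^3 - 7t^2 - 30t.
Try t = -3: p(-3) = 0, so -3 is a root.
Dividing by (t + 3) leaves t^2 - 10t.
The quadratic factors as t·(t - 10).
Eigenvalues: -3, 0, 10.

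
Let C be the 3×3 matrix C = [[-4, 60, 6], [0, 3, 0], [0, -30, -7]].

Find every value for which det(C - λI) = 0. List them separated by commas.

Set up det(μI - C) = 0.
Expanding along the first row, p(μ) = μ^3 + 8μ^2 - 5μ - 84.
Since p(-7) = 0, μ = -7 is a root.
Factor out (μ + 7): p(μ) = (μ + 7)·(μ^2 + μ - 12).
The quadratic factors as (μ + 4)·(μ - 3).
Eigenvalues: -7, -4, 3.

-7, -4, 3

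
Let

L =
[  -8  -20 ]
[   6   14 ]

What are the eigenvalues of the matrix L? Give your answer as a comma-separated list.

det(L - μI) = (-8 - μ)(14 - μ) - (-20)·(6) = μ^2 - 6μ + 8.
This factors as (μ - 2)·(μ - 4) = 0.
Eigenvalues: 2, 4.

2, 4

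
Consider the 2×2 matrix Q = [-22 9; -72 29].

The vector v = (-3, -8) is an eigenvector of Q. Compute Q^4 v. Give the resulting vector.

(-48, -128)

First find the eigenvalue: Qv = (-6, -16) = 2·(-3, -8), so λ = 2.
Then Q^4 v = λ^4·v = 2^4·(-3, -8) = 16·(-3, -8) = (-48, -128).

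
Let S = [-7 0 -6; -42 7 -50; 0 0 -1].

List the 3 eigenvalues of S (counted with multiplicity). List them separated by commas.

-7, -1, 7

The characteristic polynomial is p(r) = det(rI - S).
Cofactor expansion gives p(r) = r^3 + r^2 - 49r - 49.
Try r = -1: p(-1) = 0, so -1 is a root.
Dividing by (r + 1) leaves r^2 - 49.
The quadratic factors as (r + 7)·(r - 7).
Eigenvalues: -7, -1, 7.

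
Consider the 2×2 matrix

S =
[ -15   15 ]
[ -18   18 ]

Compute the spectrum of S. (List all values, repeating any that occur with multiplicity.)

0, 3

det(S - sI) = (-15 - s)(18 - s) - (15)·(-18) = s^2 - 3s.
This factors as s·(s - 3) = 0.
Eigenvalues: 0, 3.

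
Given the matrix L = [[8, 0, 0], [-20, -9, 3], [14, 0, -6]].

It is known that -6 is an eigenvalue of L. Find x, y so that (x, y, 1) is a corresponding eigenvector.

We need (L + 6I)v = 0.
L + 6I = [[14, 0, 0], [-20, -3, 3], [14, 0, 0]].
Row 1: (14)·x + (0)·y + (0)·1 = 0
Row 2: (-20)·x + (-3)·y + (3)·1 = 0
Row 3: (14)·x + (0)·y + (0)·1 = 0
Solving gives x = 0, y = 1.
Check: L·(0, 1, 1) = (0, -6, -6) = -6·(0, 1, 1).

0, 1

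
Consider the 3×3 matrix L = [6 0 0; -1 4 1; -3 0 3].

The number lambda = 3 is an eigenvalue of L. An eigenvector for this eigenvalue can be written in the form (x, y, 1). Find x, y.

We need (L - 3I)v = 0.
L - 3I = [[3, 0, 0], [-1, 1, 1], [-3, 0, 0]].
Row 1: (3)·x + (0)·y + (0)·1 = 0
Row 2: (-1)·x + (1)·y + (1)·1 = 0
Row 3: (-3)·x + (0)·y + (0)·1 = 0
Solving gives x = 0, y = -1.
Check: L·(0, -1, 1) = (0, -3, 3) = 3·(0, -1, 1).

0, -1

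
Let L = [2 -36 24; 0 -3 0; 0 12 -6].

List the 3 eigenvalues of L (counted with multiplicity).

Compute the characteristic polynomial p(r) = det(rI - L).
Expanding along the first row, p(r) = r^3 + 7r^2 - 36.
Rational-root test: r = -6 gives p(-6) = 0.
Dividing by (r + 6) leaves r^2 + r - 6.
The quadratic factors as (r + 3)·(r - 2).
Eigenvalues: -6, -3, 2.

-6, -3, 2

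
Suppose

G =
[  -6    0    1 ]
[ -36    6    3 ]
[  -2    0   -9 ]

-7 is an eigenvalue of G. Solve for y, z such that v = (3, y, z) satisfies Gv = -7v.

9, -3

We need (G + 7I)v = 0.
G + 7I = [[1, 0, 1], [-36, 13, 3], [-2, 0, -2]].
Row 1: (1)·3 + (0)·y + (1)·z = 0
Row 2: (-36)·3 + (13)·y + (3)·z = 0
Row 3: (-2)·3 + (0)·y + (-2)·z = 0
Solving gives y = 9, z = -3.
Check: G·(3, 9, -3) = (-21, -63, 21) = -7·(3, 9, -3).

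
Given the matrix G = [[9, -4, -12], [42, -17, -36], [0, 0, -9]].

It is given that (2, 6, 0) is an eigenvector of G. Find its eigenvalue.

-3

Compute Gv: G·(2, 6, 0) = (-6, -18, 0).
Since Gv = λv, compare component 1: -6 = λ·2, so λ = -3.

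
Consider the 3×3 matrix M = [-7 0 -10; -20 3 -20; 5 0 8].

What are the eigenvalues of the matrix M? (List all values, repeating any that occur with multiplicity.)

The characteristic polynomial is p(λ) = det(λI - M).
Expanding along the first row, p(λ) = λ^3 - 4λ^2 - 3λ + 18.
Since p(-2) = 0, λ = -2 is a root.
Dividing by (λ + 2) leaves λ^2 - 6λ + 9.
The quadratic factor is (λ - 3)^2.
Eigenvalues: -2, 3, 3.

-2, 3, 3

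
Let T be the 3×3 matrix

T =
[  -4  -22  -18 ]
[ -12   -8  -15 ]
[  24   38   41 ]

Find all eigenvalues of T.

The characteristic polynomial is p(λ) = det(λI - T).
Expanding the 3×3 determinant: p(λ) = λ^3 - 29λ^2 + 278λ - 880.
Rational-root test: λ = 10 gives p(10) = 0.
Factor out (λ - 10): p(λ) = (λ - 10)·(λ^2 - 19λ + 88).
The quadratic factors as (λ - 8)·(λ - 11).
Eigenvalues: 8, 10, 11.

8, 10, 11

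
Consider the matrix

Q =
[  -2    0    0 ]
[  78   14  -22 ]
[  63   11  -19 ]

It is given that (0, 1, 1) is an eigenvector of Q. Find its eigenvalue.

Compute Qv: Q·(0, 1, 1) = (0, -8, -8).
Since Qv = λv, compare component 2: -8 = λ·1, so λ = -8.

-8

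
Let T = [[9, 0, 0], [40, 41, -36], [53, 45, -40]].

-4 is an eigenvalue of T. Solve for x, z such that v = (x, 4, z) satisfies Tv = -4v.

0, 5

We need (T + 4I)v = 0.
T + 4I = [[13, 0, 0], [40, 45, -36], [53, 45, -36]].
Row 1: (13)·x + (0)·4 + (0)·z = 0
Row 2: (40)·x + (45)·4 + (-36)·z = 0
Row 3: (53)·x + (45)·4 + (-36)·z = 0
Solving gives x = 0, z = 5.
Check: T·(0, 4, 5) = (0, -16, -20) = -4·(0, 4, 5).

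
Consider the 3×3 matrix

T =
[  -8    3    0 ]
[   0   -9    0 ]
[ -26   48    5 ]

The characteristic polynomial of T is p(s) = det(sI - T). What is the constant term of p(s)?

p(s) = s^3 + 12s^2 - 13s - 360.
The constant term is -360.

-360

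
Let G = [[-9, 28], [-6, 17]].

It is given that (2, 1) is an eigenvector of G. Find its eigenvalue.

5

Compute Gv: G·(2, 1) = (10, 5).
Since Gv = λv, compare component 1: 10 = λ·2, so λ = 5.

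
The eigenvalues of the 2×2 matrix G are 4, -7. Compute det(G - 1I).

-24

If G has eigenvalues 4, -7, then G - 1I has eigenvalues 3, -8.
det(G - 1I) = (3) · (-8) = -24.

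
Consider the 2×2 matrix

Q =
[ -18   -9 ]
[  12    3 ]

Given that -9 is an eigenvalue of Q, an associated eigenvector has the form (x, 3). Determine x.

We need (Q + 9I)v = 0.
Q + 9I = [[-9, -9], [12, 12]].
Row 1: (-9)·x + (-9)·3 = 0
Row 2: (12)·x + (12)·3 = 0
Solving gives x = -3.
Check: Q·(-3, 3) = (27, -27) = -9·(-3, 3).

-3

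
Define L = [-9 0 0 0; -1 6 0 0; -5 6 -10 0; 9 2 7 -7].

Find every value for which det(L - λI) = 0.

L is lower triangular, so its eigenvalues are the diagonal entries.
Diagonal: -9, 6, -10, -7.

-10, -9, -7, 6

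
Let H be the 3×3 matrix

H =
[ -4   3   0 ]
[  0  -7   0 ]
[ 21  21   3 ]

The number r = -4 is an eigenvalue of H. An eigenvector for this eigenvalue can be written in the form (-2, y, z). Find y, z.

We need (H + 4I)v = 0.
H + 4I = [[0, 3, 0], [0, -3, 0], [21, 21, 7]].
Row 1: (0)·-2 + (3)·y + (0)·z = 0
Row 2: (0)·-2 + (-3)·y + (0)·z = 0
Row 3: (21)·-2 + (21)·y + (7)·z = 0
Solving gives y = 0, z = 6.
Check: H·(-2, 0, 6) = (8, 0, -24) = -4·(-2, 0, 6).

0, 6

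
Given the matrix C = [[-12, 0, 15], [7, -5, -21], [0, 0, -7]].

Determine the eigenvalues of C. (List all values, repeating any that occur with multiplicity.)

-12, -7, -5

Set up det(λI - C) = 0.
Expanding the 3×3 determinant: p(λ) = λ^3 + 24λ^2 + 179λ + 420.
Try λ = -5: p(-5) = 0, so -5 is a root.
Dividing by (λ + 5) leaves λ^2 + 19λ + 84.
The quadratic factors as (λ + 12)·(λ + 7).
Eigenvalues: -12, -7, -5.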